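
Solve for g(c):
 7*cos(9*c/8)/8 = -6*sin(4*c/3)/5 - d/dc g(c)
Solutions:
 g(c) = C1 - 7*sin(9*c/8)/9 + 9*cos(4*c/3)/10


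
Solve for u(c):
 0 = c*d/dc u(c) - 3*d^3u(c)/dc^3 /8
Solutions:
 u(c) = C1 + Integral(C2*airyai(2*3^(2/3)*c/3) + C3*airybi(2*3^(2/3)*c/3), c)


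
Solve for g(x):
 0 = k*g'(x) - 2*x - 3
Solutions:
 g(x) = C1 + x^2/k + 3*x/k


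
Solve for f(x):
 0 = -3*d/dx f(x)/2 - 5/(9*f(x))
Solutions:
 f(x) = -sqrt(C1 - 60*x)/9
 f(x) = sqrt(C1 - 60*x)/9


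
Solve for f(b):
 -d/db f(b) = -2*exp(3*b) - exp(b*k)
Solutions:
 f(b) = C1 + 2*exp(3*b)/3 + exp(b*k)/k


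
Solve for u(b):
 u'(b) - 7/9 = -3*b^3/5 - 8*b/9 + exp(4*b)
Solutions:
 u(b) = C1 - 3*b^4/20 - 4*b^2/9 + 7*b/9 + exp(4*b)/4


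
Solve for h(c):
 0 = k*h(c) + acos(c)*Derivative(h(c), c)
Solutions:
 h(c) = C1*exp(-k*Integral(1/acos(c), c))


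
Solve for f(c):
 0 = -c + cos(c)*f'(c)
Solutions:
 f(c) = C1 + Integral(c/cos(c), c)


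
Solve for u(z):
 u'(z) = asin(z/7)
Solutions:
 u(z) = C1 + z*asin(z/7) + sqrt(49 - z^2)


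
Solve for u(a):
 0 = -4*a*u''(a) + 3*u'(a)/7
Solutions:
 u(a) = C1 + C2*a^(31/28)


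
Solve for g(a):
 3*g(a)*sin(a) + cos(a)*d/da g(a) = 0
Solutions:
 g(a) = C1*cos(a)^3


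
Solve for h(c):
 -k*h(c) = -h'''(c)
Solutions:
 h(c) = C1*exp(c*k^(1/3)) + C2*exp(c*k^(1/3)*(-1 + sqrt(3)*I)/2) + C3*exp(-c*k^(1/3)*(1 + sqrt(3)*I)/2)


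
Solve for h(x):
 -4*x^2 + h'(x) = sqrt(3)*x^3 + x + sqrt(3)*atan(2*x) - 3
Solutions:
 h(x) = C1 + sqrt(3)*x^4/4 + 4*x^3/3 + x^2/2 - 3*x + sqrt(3)*(x*atan(2*x) - log(4*x^2 + 1)/4)


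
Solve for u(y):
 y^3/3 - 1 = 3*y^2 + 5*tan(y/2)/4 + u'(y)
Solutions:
 u(y) = C1 + y^4/12 - y^3 - y + 5*log(cos(y/2))/2


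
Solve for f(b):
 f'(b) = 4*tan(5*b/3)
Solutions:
 f(b) = C1 - 12*log(cos(5*b/3))/5


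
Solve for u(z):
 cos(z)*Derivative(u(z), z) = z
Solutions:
 u(z) = C1 + Integral(z/cos(z), z)


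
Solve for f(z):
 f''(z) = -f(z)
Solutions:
 f(z) = C1*sin(z) + C2*cos(z)


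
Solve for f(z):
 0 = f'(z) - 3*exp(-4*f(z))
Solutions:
 f(z) = log(-I*(C1 + 12*z)^(1/4))
 f(z) = log(I*(C1 + 12*z)^(1/4))
 f(z) = log(-(C1 + 12*z)^(1/4))
 f(z) = log(C1 + 12*z)/4


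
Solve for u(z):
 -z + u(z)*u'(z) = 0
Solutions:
 u(z) = -sqrt(C1 + z^2)
 u(z) = sqrt(C1 + z^2)


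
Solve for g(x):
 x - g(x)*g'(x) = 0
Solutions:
 g(x) = -sqrt(C1 + x^2)
 g(x) = sqrt(C1 + x^2)


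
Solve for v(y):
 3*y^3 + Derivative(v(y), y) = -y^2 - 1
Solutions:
 v(y) = C1 - 3*y^4/4 - y^3/3 - y


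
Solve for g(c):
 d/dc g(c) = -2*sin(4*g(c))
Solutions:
 g(c) = -acos((-C1 - exp(16*c))/(C1 - exp(16*c)))/4 + pi/2
 g(c) = acos((-C1 - exp(16*c))/(C1 - exp(16*c)))/4


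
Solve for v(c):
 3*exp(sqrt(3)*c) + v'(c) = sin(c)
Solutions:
 v(c) = C1 - sqrt(3)*exp(sqrt(3)*c) - cos(c)


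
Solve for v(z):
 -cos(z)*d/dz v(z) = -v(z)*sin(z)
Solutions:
 v(z) = C1/cos(z)


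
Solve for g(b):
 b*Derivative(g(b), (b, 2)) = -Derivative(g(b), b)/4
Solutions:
 g(b) = C1 + C2*b^(3/4)


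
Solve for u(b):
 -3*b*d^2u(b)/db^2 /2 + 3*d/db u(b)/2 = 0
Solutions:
 u(b) = C1 + C2*b^2


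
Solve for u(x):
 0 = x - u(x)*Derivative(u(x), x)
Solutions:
 u(x) = -sqrt(C1 + x^2)
 u(x) = sqrt(C1 + x^2)


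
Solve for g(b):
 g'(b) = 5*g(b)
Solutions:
 g(b) = C1*exp(5*b)


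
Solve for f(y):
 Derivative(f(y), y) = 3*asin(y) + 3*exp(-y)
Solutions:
 f(y) = C1 + 3*y*asin(y) + 3*sqrt(1 - y^2) - 3*exp(-y)


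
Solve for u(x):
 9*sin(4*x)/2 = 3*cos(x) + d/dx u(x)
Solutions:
 u(x) = C1 - 3*sin(x) - 9*cos(4*x)/8


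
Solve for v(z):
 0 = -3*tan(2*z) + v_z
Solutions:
 v(z) = C1 - 3*log(cos(2*z))/2


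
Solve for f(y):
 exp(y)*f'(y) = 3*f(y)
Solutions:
 f(y) = C1*exp(-3*exp(-y))


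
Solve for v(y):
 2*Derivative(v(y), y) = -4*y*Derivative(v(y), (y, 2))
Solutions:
 v(y) = C1 + C2*sqrt(y)


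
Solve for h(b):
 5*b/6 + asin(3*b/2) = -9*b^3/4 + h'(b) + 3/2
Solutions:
 h(b) = C1 + 9*b^4/16 + 5*b^2/12 + b*asin(3*b/2) - 3*b/2 + sqrt(4 - 9*b^2)/3


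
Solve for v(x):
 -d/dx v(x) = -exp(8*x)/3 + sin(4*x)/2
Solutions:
 v(x) = C1 + exp(8*x)/24 + cos(4*x)/8


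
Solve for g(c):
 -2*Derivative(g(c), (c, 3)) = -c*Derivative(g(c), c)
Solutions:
 g(c) = C1 + Integral(C2*airyai(2^(2/3)*c/2) + C3*airybi(2^(2/3)*c/2), c)


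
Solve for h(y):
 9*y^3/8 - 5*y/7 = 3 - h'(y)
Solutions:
 h(y) = C1 - 9*y^4/32 + 5*y^2/14 + 3*y


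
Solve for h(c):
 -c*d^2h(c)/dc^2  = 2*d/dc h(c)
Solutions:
 h(c) = C1 + C2/c


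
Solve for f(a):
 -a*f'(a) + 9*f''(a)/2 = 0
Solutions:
 f(a) = C1 + C2*erfi(a/3)


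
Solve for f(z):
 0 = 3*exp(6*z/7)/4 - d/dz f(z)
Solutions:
 f(z) = C1 + 7*exp(6*z/7)/8


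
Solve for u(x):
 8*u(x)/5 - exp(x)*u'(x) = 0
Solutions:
 u(x) = C1*exp(-8*exp(-x)/5)


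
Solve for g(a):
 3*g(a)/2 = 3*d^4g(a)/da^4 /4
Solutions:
 g(a) = C1*exp(-2^(1/4)*a) + C2*exp(2^(1/4)*a) + C3*sin(2^(1/4)*a) + C4*cos(2^(1/4)*a)


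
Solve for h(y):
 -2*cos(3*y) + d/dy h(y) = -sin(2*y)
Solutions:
 h(y) = C1 + 2*sin(3*y)/3 + cos(2*y)/2


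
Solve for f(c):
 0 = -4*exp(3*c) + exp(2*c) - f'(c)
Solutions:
 f(c) = C1 - 4*exp(3*c)/3 + exp(2*c)/2


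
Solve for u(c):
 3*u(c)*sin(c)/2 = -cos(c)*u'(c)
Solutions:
 u(c) = C1*cos(c)^(3/2)


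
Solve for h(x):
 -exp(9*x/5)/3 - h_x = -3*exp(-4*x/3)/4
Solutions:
 h(x) = C1 - 5*exp(9*x/5)/27 - 9*exp(-4*x/3)/16


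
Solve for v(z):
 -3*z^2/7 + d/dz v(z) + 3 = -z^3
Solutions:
 v(z) = C1 - z^4/4 + z^3/7 - 3*z


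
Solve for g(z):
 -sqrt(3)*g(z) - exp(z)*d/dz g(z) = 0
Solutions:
 g(z) = C1*exp(sqrt(3)*exp(-z))


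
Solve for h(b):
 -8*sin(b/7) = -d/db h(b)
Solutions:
 h(b) = C1 - 56*cos(b/7)


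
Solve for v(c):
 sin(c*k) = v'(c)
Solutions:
 v(c) = C1 - cos(c*k)/k


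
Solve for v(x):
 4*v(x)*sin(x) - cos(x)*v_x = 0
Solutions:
 v(x) = C1/cos(x)^4


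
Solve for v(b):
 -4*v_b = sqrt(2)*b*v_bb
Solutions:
 v(b) = C1 + C2*b^(1 - 2*sqrt(2))


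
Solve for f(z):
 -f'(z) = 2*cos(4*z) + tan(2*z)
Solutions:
 f(z) = C1 + log(cos(2*z))/2 - sin(4*z)/2


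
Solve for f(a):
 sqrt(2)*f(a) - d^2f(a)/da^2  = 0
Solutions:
 f(a) = C1*exp(-2^(1/4)*a) + C2*exp(2^(1/4)*a)


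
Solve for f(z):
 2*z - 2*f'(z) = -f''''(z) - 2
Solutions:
 f(z) = C1 + C4*exp(2^(1/3)*z) + z^2/2 + z + (C2*sin(2^(1/3)*sqrt(3)*z/2) + C3*cos(2^(1/3)*sqrt(3)*z/2))*exp(-2^(1/3)*z/2)


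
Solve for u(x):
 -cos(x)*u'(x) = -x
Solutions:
 u(x) = C1 + Integral(x/cos(x), x)


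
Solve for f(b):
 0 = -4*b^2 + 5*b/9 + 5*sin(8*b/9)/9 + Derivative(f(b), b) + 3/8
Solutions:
 f(b) = C1 + 4*b^3/3 - 5*b^2/18 - 3*b/8 + 5*cos(8*b/9)/8


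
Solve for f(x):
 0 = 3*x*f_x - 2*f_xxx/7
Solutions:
 f(x) = C1 + Integral(C2*airyai(2^(2/3)*21^(1/3)*x/2) + C3*airybi(2^(2/3)*21^(1/3)*x/2), x)


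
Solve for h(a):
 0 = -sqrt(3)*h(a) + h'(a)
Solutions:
 h(a) = C1*exp(sqrt(3)*a)


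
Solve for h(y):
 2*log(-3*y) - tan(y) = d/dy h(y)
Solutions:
 h(y) = C1 + 2*y*log(-y) - 2*y + 2*y*log(3) + log(cos(y))


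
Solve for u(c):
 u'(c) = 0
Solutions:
 u(c) = C1


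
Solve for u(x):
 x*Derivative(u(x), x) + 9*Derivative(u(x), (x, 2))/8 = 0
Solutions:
 u(x) = C1 + C2*erf(2*x/3)


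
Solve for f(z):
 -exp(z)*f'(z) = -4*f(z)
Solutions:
 f(z) = C1*exp(-4*exp(-z))


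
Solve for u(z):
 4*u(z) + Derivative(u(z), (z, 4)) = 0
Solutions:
 u(z) = (C1*sin(z) + C2*cos(z))*exp(-z) + (C3*sin(z) + C4*cos(z))*exp(z)


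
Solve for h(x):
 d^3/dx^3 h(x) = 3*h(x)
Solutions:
 h(x) = C3*exp(3^(1/3)*x) + (C1*sin(3^(5/6)*x/2) + C2*cos(3^(5/6)*x/2))*exp(-3^(1/3)*x/2)


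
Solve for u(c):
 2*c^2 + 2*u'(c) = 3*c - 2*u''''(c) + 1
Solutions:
 u(c) = C1 + C4*exp(-c) - c^3/3 + 3*c^2/4 + c/2 + (C2*sin(sqrt(3)*c/2) + C3*cos(sqrt(3)*c/2))*exp(c/2)


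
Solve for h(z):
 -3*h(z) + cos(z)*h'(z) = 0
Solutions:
 h(z) = C1*(sin(z) + 1)^(3/2)/(sin(z) - 1)^(3/2)


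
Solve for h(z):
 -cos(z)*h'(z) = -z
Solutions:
 h(z) = C1 + Integral(z/cos(z), z)


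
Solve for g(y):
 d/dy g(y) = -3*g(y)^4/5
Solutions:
 g(y) = 5^(1/3)*(1/(C1 + 9*y))^(1/3)
 g(y) = 5^(1/3)*(-3^(2/3) - 3*3^(1/6)*I)*(1/(C1 + 3*y))^(1/3)/6
 g(y) = 5^(1/3)*(-3^(2/3) + 3*3^(1/6)*I)*(1/(C1 + 3*y))^(1/3)/6


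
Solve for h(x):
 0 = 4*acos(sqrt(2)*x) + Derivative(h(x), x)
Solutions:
 h(x) = C1 - 4*x*acos(sqrt(2)*x) + 2*sqrt(2)*sqrt(1 - 2*x^2)


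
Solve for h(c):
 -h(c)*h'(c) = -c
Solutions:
 h(c) = -sqrt(C1 + c^2)
 h(c) = sqrt(C1 + c^2)


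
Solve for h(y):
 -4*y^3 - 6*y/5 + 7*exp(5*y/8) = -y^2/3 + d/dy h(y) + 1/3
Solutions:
 h(y) = C1 - y^4 + y^3/9 - 3*y^2/5 - y/3 + 56*exp(5*y/8)/5


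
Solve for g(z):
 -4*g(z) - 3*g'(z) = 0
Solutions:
 g(z) = C1*exp(-4*z/3)


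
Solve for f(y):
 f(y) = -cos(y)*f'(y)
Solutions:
 f(y) = C1*sqrt(sin(y) - 1)/sqrt(sin(y) + 1)


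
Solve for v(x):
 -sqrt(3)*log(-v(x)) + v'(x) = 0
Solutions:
 -li(-v(x)) = C1 + sqrt(3)*x


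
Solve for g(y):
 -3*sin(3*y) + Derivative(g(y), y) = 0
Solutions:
 g(y) = C1 - cos(3*y)


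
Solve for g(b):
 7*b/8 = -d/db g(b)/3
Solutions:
 g(b) = C1 - 21*b^2/16


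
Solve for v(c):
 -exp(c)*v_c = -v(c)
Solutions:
 v(c) = C1*exp(-exp(-c))


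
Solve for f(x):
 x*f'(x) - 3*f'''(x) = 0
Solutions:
 f(x) = C1 + Integral(C2*airyai(3^(2/3)*x/3) + C3*airybi(3^(2/3)*x/3), x)


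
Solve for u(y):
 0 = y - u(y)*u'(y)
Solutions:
 u(y) = -sqrt(C1 + y^2)
 u(y) = sqrt(C1 + y^2)


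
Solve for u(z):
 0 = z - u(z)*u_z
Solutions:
 u(z) = -sqrt(C1 + z^2)
 u(z) = sqrt(C1 + z^2)


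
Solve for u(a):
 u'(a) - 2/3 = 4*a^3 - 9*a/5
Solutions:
 u(a) = C1 + a^4 - 9*a^2/10 + 2*a/3


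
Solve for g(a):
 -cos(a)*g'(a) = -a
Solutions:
 g(a) = C1 + Integral(a/cos(a), a)


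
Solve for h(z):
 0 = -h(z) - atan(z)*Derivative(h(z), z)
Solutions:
 h(z) = C1*exp(-Integral(1/atan(z), z))


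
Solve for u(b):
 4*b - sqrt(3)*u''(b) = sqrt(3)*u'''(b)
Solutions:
 u(b) = C1 + C2*b + C3*exp(-b) + 2*sqrt(3)*b^3/9 - 2*sqrt(3)*b^2/3


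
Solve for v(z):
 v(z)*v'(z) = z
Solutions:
 v(z) = -sqrt(C1 + z^2)
 v(z) = sqrt(C1 + z^2)


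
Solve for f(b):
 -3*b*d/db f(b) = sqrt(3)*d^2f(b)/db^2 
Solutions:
 f(b) = C1 + C2*erf(sqrt(2)*3^(1/4)*b/2)


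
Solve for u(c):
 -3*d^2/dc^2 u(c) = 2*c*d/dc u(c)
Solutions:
 u(c) = C1 + C2*erf(sqrt(3)*c/3)


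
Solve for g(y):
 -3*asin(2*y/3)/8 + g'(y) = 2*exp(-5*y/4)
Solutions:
 g(y) = C1 + 3*y*asin(2*y/3)/8 + 3*sqrt(9 - 4*y^2)/16 - 8*exp(-5*y/4)/5


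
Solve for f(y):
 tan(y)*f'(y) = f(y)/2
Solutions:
 f(y) = C1*sqrt(sin(y))


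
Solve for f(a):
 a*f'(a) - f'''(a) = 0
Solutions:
 f(a) = C1 + Integral(C2*airyai(a) + C3*airybi(a), a)


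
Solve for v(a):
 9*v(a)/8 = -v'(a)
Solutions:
 v(a) = C1*exp(-9*a/8)


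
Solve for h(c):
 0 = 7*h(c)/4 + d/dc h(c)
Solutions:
 h(c) = C1*exp(-7*c/4)


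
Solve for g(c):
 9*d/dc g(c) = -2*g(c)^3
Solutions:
 g(c) = -3*sqrt(2)*sqrt(-1/(C1 - 2*c))/2
 g(c) = 3*sqrt(2)*sqrt(-1/(C1 - 2*c))/2


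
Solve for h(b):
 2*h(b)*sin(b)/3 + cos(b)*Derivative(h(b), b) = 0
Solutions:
 h(b) = C1*cos(b)^(2/3)


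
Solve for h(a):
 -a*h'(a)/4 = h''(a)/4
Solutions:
 h(a) = C1 + C2*erf(sqrt(2)*a/2)


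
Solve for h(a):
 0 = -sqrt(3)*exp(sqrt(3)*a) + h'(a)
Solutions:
 h(a) = C1 + exp(sqrt(3)*a)


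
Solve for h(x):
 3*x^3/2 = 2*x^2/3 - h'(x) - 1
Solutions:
 h(x) = C1 - 3*x^4/8 + 2*x^3/9 - x


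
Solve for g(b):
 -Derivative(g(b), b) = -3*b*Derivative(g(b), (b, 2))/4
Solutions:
 g(b) = C1 + C2*b^(7/3)


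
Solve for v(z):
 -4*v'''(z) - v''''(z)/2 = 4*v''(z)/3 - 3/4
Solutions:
 v(z) = C1 + C2*z + C3*exp(2*z*(-2 + sqrt(30)/3)) + C4*exp(-2*z*(sqrt(30)/3 + 2)) + 9*z^2/32


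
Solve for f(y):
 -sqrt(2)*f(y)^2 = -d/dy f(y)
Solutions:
 f(y) = -1/(C1 + sqrt(2)*y)


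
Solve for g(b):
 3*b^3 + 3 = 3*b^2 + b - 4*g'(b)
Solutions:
 g(b) = C1 - 3*b^4/16 + b^3/4 + b^2/8 - 3*b/4


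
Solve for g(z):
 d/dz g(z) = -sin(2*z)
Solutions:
 g(z) = C1 + cos(2*z)/2


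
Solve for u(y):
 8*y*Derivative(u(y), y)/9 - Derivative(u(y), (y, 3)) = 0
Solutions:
 u(y) = C1 + Integral(C2*airyai(2*3^(1/3)*y/3) + C3*airybi(2*3^(1/3)*y/3), y)


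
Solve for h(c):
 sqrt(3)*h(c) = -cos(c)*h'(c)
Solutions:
 h(c) = C1*(sin(c) - 1)^(sqrt(3)/2)/(sin(c) + 1)^(sqrt(3)/2)


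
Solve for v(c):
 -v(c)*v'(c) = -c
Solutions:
 v(c) = -sqrt(C1 + c^2)
 v(c) = sqrt(C1 + c^2)


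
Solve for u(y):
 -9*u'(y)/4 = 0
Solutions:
 u(y) = C1


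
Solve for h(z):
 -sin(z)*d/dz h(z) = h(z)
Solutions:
 h(z) = C1*sqrt(cos(z) + 1)/sqrt(cos(z) - 1)


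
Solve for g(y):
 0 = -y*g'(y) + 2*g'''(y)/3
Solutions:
 g(y) = C1 + Integral(C2*airyai(2^(2/3)*3^(1/3)*y/2) + C3*airybi(2^(2/3)*3^(1/3)*y/2), y)


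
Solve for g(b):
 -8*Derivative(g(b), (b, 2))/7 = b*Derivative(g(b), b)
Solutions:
 g(b) = C1 + C2*erf(sqrt(7)*b/4)


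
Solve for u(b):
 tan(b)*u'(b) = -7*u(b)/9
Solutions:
 u(b) = C1/sin(b)^(7/9)


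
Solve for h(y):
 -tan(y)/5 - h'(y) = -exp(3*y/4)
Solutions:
 h(y) = C1 + 4*exp(3*y/4)/3 + log(cos(y))/5


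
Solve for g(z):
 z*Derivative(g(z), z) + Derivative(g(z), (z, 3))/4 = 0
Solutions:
 g(z) = C1 + Integral(C2*airyai(-2^(2/3)*z) + C3*airybi(-2^(2/3)*z), z)


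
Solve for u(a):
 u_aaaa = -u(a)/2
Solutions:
 u(a) = (C1*sin(2^(1/4)*a/2) + C2*cos(2^(1/4)*a/2))*exp(-2^(1/4)*a/2) + (C3*sin(2^(1/4)*a/2) + C4*cos(2^(1/4)*a/2))*exp(2^(1/4)*a/2)


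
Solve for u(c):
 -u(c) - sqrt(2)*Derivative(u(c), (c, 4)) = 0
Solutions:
 u(c) = (C1*sin(2^(3/8)*c/2) + C2*cos(2^(3/8)*c/2))*exp(-2^(3/8)*c/2) + (C3*sin(2^(3/8)*c/2) + C4*cos(2^(3/8)*c/2))*exp(2^(3/8)*c/2)


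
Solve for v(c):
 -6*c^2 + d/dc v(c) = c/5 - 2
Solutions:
 v(c) = C1 + 2*c^3 + c^2/10 - 2*c


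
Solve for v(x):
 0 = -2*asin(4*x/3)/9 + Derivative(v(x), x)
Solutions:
 v(x) = C1 + 2*x*asin(4*x/3)/9 + sqrt(9 - 16*x^2)/18


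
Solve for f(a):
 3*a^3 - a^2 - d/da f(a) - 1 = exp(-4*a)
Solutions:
 f(a) = C1 + 3*a^4/4 - a^3/3 - a + exp(-4*a)/4


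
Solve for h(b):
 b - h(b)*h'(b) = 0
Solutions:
 h(b) = -sqrt(C1 + b^2)
 h(b) = sqrt(C1 + b^2)


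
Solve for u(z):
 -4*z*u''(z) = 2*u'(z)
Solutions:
 u(z) = C1 + C2*sqrt(z)


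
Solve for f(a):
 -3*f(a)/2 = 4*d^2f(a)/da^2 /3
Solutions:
 f(a) = C1*sin(3*sqrt(2)*a/4) + C2*cos(3*sqrt(2)*a/4)


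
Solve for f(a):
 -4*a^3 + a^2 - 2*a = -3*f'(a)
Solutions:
 f(a) = C1 + a^4/3 - a^3/9 + a^2/3


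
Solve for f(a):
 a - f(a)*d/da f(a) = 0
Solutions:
 f(a) = -sqrt(C1 + a^2)
 f(a) = sqrt(C1 + a^2)


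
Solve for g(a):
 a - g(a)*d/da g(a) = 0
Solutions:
 g(a) = -sqrt(C1 + a^2)
 g(a) = sqrt(C1 + a^2)


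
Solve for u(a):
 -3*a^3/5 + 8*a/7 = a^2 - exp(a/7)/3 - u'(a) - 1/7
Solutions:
 u(a) = C1 + 3*a^4/20 + a^3/3 - 4*a^2/7 - a/7 - 7*exp(a/7)/3


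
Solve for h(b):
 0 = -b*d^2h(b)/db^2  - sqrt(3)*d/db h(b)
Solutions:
 h(b) = C1 + C2*b^(1 - sqrt(3))


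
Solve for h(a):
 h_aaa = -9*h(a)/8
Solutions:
 h(a) = C3*exp(-3^(2/3)*a/2) + (C1*sin(3*3^(1/6)*a/4) + C2*cos(3*3^(1/6)*a/4))*exp(3^(2/3)*a/4)


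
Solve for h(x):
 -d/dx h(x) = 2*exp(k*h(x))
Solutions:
 h(x) = Piecewise((log(1/(C1*k + 2*k*x))/k, Ne(k, 0)), (nan, True))
 h(x) = Piecewise((C1 - 2*x, Eq(k, 0)), (nan, True))


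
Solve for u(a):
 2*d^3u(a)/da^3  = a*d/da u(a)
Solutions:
 u(a) = C1 + Integral(C2*airyai(2^(2/3)*a/2) + C3*airybi(2^(2/3)*a/2), a)


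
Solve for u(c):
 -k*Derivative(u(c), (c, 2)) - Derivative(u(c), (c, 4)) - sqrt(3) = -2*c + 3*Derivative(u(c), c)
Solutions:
 u(c) = C1 + C2*exp(2^(1/3)*c*(2*k/((-3^(1/3) + 3^(5/6)*I)*(sqrt(3)*sqrt(4*k^3 + 243) + 27)^(1/3)) + 6^(1/3)*(sqrt(3)*sqrt(4*k^3 + 243) + 27)^(1/3)/12 - 2^(1/3)*3^(5/6)*I*(sqrt(3)*sqrt(4*k^3 + 243) + 27)^(1/3)/12)) + C3*exp(2^(1/3)*c*(-2*k/((3^(1/3) + 3^(5/6)*I)*(sqrt(3)*sqrt(4*k^3 + 243) + 27)^(1/3)) + 6^(1/3)*(sqrt(3)*sqrt(4*k^3 + 243) + 27)^(1/3)/12 + 2^(1/3)*3^(5/6)*I*(sqrt(3)*sqrt(4*k^3 + 243) + 27)^(1/3)/12)) + C4*exp(6^(1/3)*c*(2*3^(1/3)*k/(sqrt(3)*sqrt(4*k^3 + 243) + 27)^(1/3) - 2^(1/3)*(sqrt(3)*sqrt(4*k^3 + 243) + 27)^(1/3))/6) + c^2/3 - 2*c*k/9 - sqrt(3)*c/3


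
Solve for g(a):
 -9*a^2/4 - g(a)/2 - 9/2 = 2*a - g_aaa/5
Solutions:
 g(a) = C3*exp(2^(2/3)*5^(1/3)*a/2) - 9*a^2/2 - 4*a + (C1*sin(2^(2/3)*sqrt(3)*5^(1/3)*a/4) + C2*cos(2^(2/3)*sqrt(3)*5^(1/3)*a/4))*exp(-2^(2/3)*5^(1/3)*a/4) - 9


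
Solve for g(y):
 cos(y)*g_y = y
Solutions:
 g(y) = C1 + Integral(y/cos(y), y)


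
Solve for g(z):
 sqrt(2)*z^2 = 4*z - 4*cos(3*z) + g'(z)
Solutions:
 g(z) = C1 + sqrt(2)*z^3/3 - 2*z^2 + 4*sin(3*z)/3


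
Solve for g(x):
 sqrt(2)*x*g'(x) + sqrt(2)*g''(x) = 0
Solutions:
 g(x) = C1 + C2*erf(sqrt(2)*x/2)


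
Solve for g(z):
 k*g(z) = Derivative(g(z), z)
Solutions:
 g(z) = C1*exp(k*z)


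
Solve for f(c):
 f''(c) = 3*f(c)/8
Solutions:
 f(c) = C1*exp(-sqrt(6)*c/4) + C2*exp(sqrt(6)*c/4)


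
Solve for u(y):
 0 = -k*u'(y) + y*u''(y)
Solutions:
 u(y) = C1 + y^(re(k) + 1)*(C2*sin(log(y)*Abs(im(k))) + C3*cos(log(y)*im(k)))


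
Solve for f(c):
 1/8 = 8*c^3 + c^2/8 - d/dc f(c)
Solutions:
 f(c) = C1 + 2*c^4 + c^3/24 - c/8


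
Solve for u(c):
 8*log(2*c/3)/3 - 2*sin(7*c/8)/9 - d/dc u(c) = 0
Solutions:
 u(c) = C1 + 8*c*log(c)/3 - 8*c*log(3)/3 - 8*c/3 + 8*c*log(2)/3 + 16*cos(7*c/8)/63


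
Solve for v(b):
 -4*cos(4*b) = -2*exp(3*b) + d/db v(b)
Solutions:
 v(b) = C1 + 2*exp(3*b)/3 - sin(4*b)


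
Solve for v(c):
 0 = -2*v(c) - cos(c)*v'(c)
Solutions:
 v(c) = C1*(sin(c) - 1)/(sin(c) + 1)


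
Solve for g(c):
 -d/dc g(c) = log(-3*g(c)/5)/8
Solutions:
 8*Integral(1/(log(-_y) - log(5) + log(3)), (_y, g(c))) = C1 - c


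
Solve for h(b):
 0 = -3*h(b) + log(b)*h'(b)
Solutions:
 h(b) = C1*exp(3*li(b))


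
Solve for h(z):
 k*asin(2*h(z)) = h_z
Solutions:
 Integral(1/asin(2*_y), (_y, h(z))) = C1 + k*z


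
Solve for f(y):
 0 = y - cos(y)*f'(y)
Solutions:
 f(y) = C1 + Integral(y/cos(y), y)


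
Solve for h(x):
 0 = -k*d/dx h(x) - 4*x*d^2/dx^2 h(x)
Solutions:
 h(x) = C1 + x^(1 - re(k)/4)*(C2*sin(log(x)*Abs(im(k))/4) + C3*cos(log(x)*im(k)/4))


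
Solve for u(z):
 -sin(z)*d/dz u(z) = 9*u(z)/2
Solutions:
 u(z) = C1*(cos(z) + 1)^(1/4)*(cos(z)^2 + 2*cos(z) + 1)/((cos(z) - 1)^(1/4)*(cos(z)^2 - 2*cos(z) + 1))


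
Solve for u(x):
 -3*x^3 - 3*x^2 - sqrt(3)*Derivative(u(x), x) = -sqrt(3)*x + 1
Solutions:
 u(x) = C1 - sqrt(3)*x^4/4 - sqrt(3)*x^3/3 + x^2/2 - sqrt(3)*x/3


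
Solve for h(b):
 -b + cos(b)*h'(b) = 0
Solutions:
 h(b) = C1 + Integral(b/cos(b), b)


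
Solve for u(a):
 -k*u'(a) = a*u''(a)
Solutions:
 u(a) = C1 + a^(1 - re(k))*(C2*sin(log(a)*Abs(im(k))) + C3*cos(log(a)*im(k)))


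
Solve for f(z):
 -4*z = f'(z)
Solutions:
 f(z) = C1 - 2*z^2


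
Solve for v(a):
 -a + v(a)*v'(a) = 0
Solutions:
 v(a) = -sqrt(C1 + a^2)
 v(a) = sqrt(C1 + a^2)


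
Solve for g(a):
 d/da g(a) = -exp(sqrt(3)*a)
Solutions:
 g(a) = C1 - sqrt(3)*exp(sqrt(3)*a)/3


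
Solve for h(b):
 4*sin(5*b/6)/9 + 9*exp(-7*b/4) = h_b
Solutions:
 h(b) = C1 - 8*cos(5*b/6)/15 - 36*exp(-7*b/4)/7


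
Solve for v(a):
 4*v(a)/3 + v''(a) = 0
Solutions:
 v(a) = C1*sin(2*sqrt(3)*a/3) + C2*cos(2*sqrt(3)*a/3)


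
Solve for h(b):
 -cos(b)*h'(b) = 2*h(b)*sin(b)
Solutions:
 h(b) = C1*cos(b)^2


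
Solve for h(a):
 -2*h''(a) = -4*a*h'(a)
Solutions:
 h(a) = C1 + C2*erfi(a)


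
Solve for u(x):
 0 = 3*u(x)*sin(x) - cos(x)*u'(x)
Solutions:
 u(x) = C1/cos(x)^3


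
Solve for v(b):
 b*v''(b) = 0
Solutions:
 v(b) = C1 + C2*b


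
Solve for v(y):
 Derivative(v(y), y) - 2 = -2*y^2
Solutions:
 v(y) = C1 - 2*y^3/3 + 2*y


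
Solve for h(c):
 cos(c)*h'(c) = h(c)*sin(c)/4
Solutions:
 h(c) = C1/cos(c)^(1/4)


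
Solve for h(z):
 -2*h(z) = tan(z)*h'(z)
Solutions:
 h(z) = C1/sin(z)^2


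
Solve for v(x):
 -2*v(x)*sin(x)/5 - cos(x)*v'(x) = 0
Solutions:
 v(x) = C1*cos(x)^(2/5)


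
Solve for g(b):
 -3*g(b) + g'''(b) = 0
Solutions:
 g(b) = C3*exp(3^(1/3)*b) + (C1*sin(3^(5/6)*b/2) + C2*cos(3^(5/6)*b/2))*exp(-3^(1/3)*b/2)


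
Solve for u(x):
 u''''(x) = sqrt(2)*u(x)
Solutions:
 u(x) = C1*exp(-2^(1/8)*x) + C2*exp(2^(1/8)*x) + C3*sin(2^(1/8)*x) + C4*cos(2^(1/8)*x)


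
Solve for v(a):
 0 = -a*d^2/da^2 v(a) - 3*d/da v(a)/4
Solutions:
 v(a) = C1 + C2*a^(1/4)


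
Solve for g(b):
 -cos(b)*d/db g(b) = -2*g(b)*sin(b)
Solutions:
 g(b) = C1/cos(b)^2


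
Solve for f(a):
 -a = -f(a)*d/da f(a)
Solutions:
 f(a) = -sqrt(C1 + a^2)
 f(a) = sqrt(C1 + a^2)


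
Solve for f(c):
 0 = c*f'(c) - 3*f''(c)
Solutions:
 f(c) = C1 + C2*erfi(sqrt(6)*c/6)


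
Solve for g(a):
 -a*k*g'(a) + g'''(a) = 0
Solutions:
 g(a) = C1 + Integral(C2*airyai(a*k^(1/3)) + C3*airybi(a*k^(1/3)), a)


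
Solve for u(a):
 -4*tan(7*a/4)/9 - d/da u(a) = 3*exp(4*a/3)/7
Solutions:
 u(a) = C1 - 9*exp(4*a/3)/28 + 16*log(cos(7*a/4))/63


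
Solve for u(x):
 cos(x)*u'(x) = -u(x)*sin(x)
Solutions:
 u(x) = C1*cos(x)


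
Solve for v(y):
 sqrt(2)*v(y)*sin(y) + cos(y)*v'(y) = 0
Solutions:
 v(y) = C1*cos(y)^(sqrt(2))


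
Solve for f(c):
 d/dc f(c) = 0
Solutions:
 f(c) = C1


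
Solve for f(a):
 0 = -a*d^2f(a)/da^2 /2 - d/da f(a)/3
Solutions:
 f(a) = C1 + C2*a^(1/3)


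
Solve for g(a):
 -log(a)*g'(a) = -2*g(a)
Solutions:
 g(a) = C1*exp(2*li(a))


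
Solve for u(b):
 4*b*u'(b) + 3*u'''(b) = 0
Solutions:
 u(b) = C1 + Integral(C2*airyai(-6^(2/3)*b/3) + C3*airybi(-6^(2/3)*b/3), b)


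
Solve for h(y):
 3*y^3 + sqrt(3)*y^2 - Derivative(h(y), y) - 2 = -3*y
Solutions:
 h(y) = C1 + 3*y^4/4 + sqrt(3)*y^3/3 + 3*y^2/2 - 2*y


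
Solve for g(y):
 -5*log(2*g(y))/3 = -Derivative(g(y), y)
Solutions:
 -3*Integral(1/(log(_y) + log(2)), (_y, g(y)))/5 = C1 - y


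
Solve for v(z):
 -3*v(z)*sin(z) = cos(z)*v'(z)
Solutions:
 v(z) = C1*cos(z)^3


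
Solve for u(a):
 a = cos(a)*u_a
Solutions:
 u(a) = C1 + Integral(a/cos(a), a)


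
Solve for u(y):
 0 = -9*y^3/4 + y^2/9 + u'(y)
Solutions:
 u(y) = C1 + 9*y^4/16 - y^3/27


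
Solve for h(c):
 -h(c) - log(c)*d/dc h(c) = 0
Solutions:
 h(c) = C1*exp(-li(c))


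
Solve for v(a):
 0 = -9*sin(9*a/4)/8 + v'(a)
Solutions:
 v(a) = C1 - cos(9*a/4)/2


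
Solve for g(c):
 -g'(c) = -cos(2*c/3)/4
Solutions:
 g(c) = C1 + 3*sin(2*c/3)/8


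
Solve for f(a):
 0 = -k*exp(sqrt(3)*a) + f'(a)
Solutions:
 f(a) = C1 + sqrt(3)*k*exp(sqrt(3)*a)/3


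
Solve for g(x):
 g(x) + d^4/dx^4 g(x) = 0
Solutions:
 g(x) = (C1*sin(sqrt(2)*x/2) + C2*cos(sqrt(2)*x/2))*exp(-sqrt(2)*x/2) + (C3*sin(sqrt(2)*x/2) + C4*cos(sqrt(2)*x/2))*exp(sqrt(2)*x/2)


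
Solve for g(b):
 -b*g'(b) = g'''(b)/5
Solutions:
 g(b) = C1 + Integral(C2*airyai(-5^(1/3)*b) + C3*airybi(-5^(1/3)*b), b)


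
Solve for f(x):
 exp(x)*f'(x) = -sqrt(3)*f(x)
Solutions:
 f(x) = C1*exp(sqrt(3)*exp(-x))


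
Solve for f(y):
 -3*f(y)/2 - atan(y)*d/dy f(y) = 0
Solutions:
 f(y) = C1*exp(-3*Integral(1/atan(y), y)/2)


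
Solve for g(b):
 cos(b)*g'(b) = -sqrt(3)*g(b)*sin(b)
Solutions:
 g(b) = C1*cos(b)^(sqrt(3))


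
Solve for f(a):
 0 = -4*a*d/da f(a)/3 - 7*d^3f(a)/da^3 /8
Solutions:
 f(a) = C1 + Integral(C2*airyai(-2*42^(2/3)*a/21) + C3*airybi(-2*42^(2/3)*a/21), a)


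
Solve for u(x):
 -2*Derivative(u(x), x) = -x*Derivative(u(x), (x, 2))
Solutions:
 u(x) = C1 + C2*x^3


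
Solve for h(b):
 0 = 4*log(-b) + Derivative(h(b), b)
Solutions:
 h(b) = C1 - 4*b*log(-b) + 4*b


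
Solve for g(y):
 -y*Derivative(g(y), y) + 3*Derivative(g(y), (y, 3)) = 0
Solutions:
 g(y) = C1 + Integral(C2*airyai(3^(2/3)*y/3) + C3*airybi(3^(2/3)*y/3), y)


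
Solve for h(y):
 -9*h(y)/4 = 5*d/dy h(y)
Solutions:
 h(y) = C1*exp(-9*y/20)


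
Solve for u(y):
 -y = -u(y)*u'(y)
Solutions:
 u(y) = -sqrt(C1 + y^2)
 u(y) = sqrt(C1 + y^2)


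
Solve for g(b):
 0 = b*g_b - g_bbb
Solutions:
 g(b) = C1 + Integral(C2*airyai(b) + C3*airybi(b), b)


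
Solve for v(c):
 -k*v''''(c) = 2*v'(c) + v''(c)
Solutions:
 v(c) = C1 + C2*exp(c*(3^(1/3)*(sqrt(3)*sqrt((27 + 1/k)/k^2) + 9/k)^(1/3)/6 - 3^(5/6)*I*(sqrt(3)*sqrt((27 + 1/k)/k^2) + 9/k)^(1/3)/6 + 2/(k*(-3^(1/3) + 3^(5/6)*I)*(sqrt(3)*sqrt((27 + 1/k)/k^2) + 9/k)^(1/3)))) + C3*exp(c*(3^(1/3)*(sqrt(3)*sqrt((27 + 1/k)/k^2) + 9/k)^(1/3)/6 + 3^(5/6)*I*(sqrt(3)*sqrt((27 + 1/k)/k^2) + 9/k)^(1/3)/6 - 2/(k*(3^(1/3) + 3^(5/6)*I)*(sqrt(3)*sqrt((27 + 1/k)/k^2) + 9/k)^(1/3)))) + C4*exp(3^(1/3)*c*(-(sqrt(3)*sqrt((27 + 1/k)/k^2) + 9/k)^(1/3) + 3^(1/3)/(k*(sqrt(3)*sqrt((27 + 1/k)/k^2) + 9/k)^(1/3)))/3)


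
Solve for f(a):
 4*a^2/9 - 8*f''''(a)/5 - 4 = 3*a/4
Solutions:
 f(a) = C1 + C2*a + C3*a^2 + C4*a^3 + a^6/1296 - a^5/256 - 5*a^4/48


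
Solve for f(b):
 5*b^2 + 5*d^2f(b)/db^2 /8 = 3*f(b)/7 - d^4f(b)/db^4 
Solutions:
 f(b) = C1*exp(-sqrt(7)*b*sqrt(-35 + sqrt(6601))/28) + C2*exp(sqrt(7)*b*sqrt(-35 + sqrt(6601))/28) + C3*sin(sqrt(7)*b*sqrt(35 + sqrt(6601))/28) + C4*cos(sqrt(7)*b*sqrt(35 + sqrt(6601))/28) + 35*b^2/3 + 1225/36


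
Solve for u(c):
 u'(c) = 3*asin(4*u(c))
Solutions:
 Integral(1/asin(4*_y), (_y, u(c))) = C1 + 3*c


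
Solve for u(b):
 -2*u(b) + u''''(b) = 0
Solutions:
 u(b) = C1*exp(-2^(1/4)*b) + C2*exp(2^(1/4)*b) + C3*sin(2^(1/4)*b) + C4*cos(2^(1/4)*b)


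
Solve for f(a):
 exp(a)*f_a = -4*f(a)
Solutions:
 f(a) = C1*exp(4*exp(-a))


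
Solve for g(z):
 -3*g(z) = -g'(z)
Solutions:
 g(z) = C1*exp(3*z)


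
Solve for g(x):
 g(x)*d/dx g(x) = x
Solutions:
 g(x) = -sqrt(C1 + x^2)
 g(x) = sqrt(C1 + x^2)


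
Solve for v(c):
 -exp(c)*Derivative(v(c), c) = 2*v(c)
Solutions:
 v(c) = C1*exp(2*exp(-c))


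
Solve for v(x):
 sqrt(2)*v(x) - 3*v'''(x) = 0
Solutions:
 v(x) = C3*exp(2^(1/6)*3^(2/3)*x/3) + (C1*sin(6^(1/6)*x/2) + C2*cos(6^(1/6)*x/2))*exp(-2^(1/6)*3^(2/3)*x/6)


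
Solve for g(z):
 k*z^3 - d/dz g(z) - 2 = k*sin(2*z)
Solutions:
 g(z) = C1 + k*z^4/4 + k*cos(2*z)/2 - 2*z


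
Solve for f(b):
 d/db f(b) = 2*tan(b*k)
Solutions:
 f(b) = C1 + 2*Piecewise((-log(cos(b*k))/k, Ne(k, 0)), (0, True))


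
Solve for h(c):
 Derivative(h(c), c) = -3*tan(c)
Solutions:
 h(c) = C1 + 3*log(cos(c))


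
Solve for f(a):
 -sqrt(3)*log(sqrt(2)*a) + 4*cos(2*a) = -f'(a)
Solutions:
 f(a) = C1 + sqrt(3)*a*(log(a) - 1) + sqrt(3)*a*log(2)/2 - 2*sin(2*a)


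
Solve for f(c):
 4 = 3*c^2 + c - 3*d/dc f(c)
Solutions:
 f(c) = C1 + c^3/3 + c^2/6 - 4*c/3


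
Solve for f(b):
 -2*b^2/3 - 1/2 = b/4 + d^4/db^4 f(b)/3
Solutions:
 f(b) = C1 + C2*b + C3*b^2 + C4*b^3 - b^6/180 - b^5/160 - b^4/16


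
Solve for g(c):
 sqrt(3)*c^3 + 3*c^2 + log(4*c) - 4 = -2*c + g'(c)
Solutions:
 g(c) = C1 + sqrt(3)*c^4/4 + c^3 + c^2 + c*log(c) - 5*c + c*log(4)


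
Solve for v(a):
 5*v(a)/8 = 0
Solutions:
 v(a) = 0


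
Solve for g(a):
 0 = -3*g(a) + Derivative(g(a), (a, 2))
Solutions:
 g(a) = C1*exp(-sqrt(3)*a) + C2*exp(sqrt(3)*a)


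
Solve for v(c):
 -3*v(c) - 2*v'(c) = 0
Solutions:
 v(c) = C1*exp(-3*c/2)


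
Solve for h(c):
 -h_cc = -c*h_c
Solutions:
 h(c) = C1 + C2*erfi(sqrt(2)*c/2)


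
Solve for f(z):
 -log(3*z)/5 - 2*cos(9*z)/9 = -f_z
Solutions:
 f(z) = C1 + z*log(z)/5 - z/5 + z*log(3)/5 + 2*sin(9*z)/81


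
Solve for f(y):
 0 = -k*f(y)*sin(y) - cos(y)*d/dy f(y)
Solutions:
 f(y) = C1*exp(k*log(cos(y)))


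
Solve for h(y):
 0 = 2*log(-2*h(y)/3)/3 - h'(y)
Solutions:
 -3*Integral(1/(log(-_y) - log(3) + log(2)), (_y, h(y)))/2 = C1 - y


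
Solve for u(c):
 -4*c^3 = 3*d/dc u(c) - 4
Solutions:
 u(c) = C1 - c^4/3 + 4*c/3


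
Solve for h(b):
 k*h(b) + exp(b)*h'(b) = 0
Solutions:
 h(b) = C1*exp(k*exp(-b))


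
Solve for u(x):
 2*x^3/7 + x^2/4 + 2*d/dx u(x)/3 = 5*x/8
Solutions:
 u(x) = C1 - 3*x^4/28 - x^3/8 + 15*x^2/32


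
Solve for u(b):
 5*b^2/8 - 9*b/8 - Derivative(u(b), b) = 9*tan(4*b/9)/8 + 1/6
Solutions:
 u(b) = C1 + 5*b^3/24 - 9*b^2/16 - b/6 + 81*log(cos(4*b/9))/32


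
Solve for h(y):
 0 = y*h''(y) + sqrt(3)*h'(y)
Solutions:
 h(y) = C1 + C2*y^(1 - sqrt(3))


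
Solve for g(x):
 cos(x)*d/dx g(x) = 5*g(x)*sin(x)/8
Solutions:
 g(x) = C1/cos(x)^(5/8)


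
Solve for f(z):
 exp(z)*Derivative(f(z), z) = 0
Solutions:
 f(z) = C1


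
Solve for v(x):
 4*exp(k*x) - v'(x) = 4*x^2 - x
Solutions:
 v(x) = C1 - 4*x^3/3 + x^2/2 + 4*exp(k*x)/k


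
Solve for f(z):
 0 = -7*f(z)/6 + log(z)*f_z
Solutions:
 f(z) = C1*exp(7*li(z)/6)


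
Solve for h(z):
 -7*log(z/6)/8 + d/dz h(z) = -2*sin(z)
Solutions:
 h(z) = C1 + 7*z*log(z)/8 - 7*z*log(6)/8 - 7*z/8 + 2*cos(z)


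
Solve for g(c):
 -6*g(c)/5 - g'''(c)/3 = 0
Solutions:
 g(c) = C3*exp(c*(-18^(1/3)*5^(2/3) + 3*15^(2/3)*2^(1/3))/20)*sin(3*2^(1/3)*3^(1/6)*5^(2/3)*c/10) + C4*exp(c*(-18^(1/3)*5^(2/3) + 3*15^(2/3)*2^(1/3))/20)*cos(3*2^(1/3)*3^(1/6)*5^(2/3)*c/10) + C5*exp(-c*(18^(1/3)*5^(2/3) + 3*15^(2/3)*2^(1/3))/20) + (C1*sin(3*2^(1/3)*3^(1/6)*5^(2/3)*c/10) + C2*cos(3*2^(1/3)*3^(1/6)*5^(2/3)*c/10))*exp(18^(1/3)*5^(2/3)*c/10)


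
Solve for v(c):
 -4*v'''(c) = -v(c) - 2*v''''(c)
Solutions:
 v(c) = C1*exp(c*(1 - sqrt(2*3^(2/3)/(3*(sqrt(57) + 9)^(1/3)) + 1 + 3^(1/3)*(sqrt(57) + 9)^(1/3)/3))/2)*sin(c*sqrt(-2 + 2*3^(2/3)/(3*(sqrt(57) + 9)^(1/3)) + 2/sqrt(2*3^(2/3)/(3*(sqrt(57) + 9)^(1/3)) + 1 + 3^(1/3)*(sqrt(57) + 9)^(1/3)/3) + 3^(1/3)*(sqrt(57) + 9)^(1/3)/3)/2) + C2*exp(c*(1 - sqrt(2*3^(2/3)/(3*(sqrt(57) + 9)^(1/3)) + 1 + 3^(1/3)*(sqrt(57) + 9)^(1/3)/3))/2)*cos(c*sqrt(-2 + 2*3^(2/3)/(3*(sqrt(57) + 9)^(1/3)) + 2/sqrt(2*3^(2/3)/(3*(sqrt(57) + 9)^(1/3)) + 1 + 3^(1/3)*(sqrt(57) + 9)^(1/3)/3) + 3^(1/3)*(sqrt(57) + 9)^(1/3)/3)/2) + C3*exp(c*(1 + sqrt(-3^(1/3)*(sqrt(57) + 9)^(1/3)/3 - 2*3^(2/3)/(3*(sqrt(57) + 9)^(1/3)) + 2/sqrt(2*3^(2/3)/(3*(sqrt(57) + 9)^(1/3)) + 1 + 3^(1/3)*(sqrt(57) + 9)^(1/3)/3) + 2) + sqrt(2*3^(2/3)/(3*(sqrt(57) + 9)^(1/3)) + 1 + 3^(1/3)*(sqrt(57) + 9)^(1/3)/3))/2) + C4*exp(c*(-sqrt(-3^(1/3)*(sqrt(57) + 9)^(1/3)/3 - 2*3^(2/3)/(3*(sqrt(57) + 9)^(1/3)) + 2/sqrt(2*3^(2/3)/(3*(sqrt(57) + 9)^(1/3)) + 1 + 3^(1/3)*(sqrt(57) + 9)^(1/3)/3) + 2) + 1 + sqrt(2*3^(2/3)/(3*(sqrt(57) + 9)^(1/3)) + 1 + 3^(1/3)*(sqrt(57) + 9)^(1/3)/3))/2)


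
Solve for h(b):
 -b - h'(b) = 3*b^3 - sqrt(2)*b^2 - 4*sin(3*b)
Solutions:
 h(b) = C1 - 3*b^4/4 + sqrt(2)*b^3/3 - b^2/2 - 4*cos(3*b)/3


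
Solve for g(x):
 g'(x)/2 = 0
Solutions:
 g(x) = C1


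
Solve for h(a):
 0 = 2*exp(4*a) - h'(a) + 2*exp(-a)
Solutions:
 h(a) = C1 + exp(4*a)/2 - 2*exp(-a)


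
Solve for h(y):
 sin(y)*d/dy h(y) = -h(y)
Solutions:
 h(y) = C1*sqrt(cos(y) + 1)/sqrt(cos(y) - 1)


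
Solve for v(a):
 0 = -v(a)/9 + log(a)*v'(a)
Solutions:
 v(a) = C1*exp(li(a)/9)


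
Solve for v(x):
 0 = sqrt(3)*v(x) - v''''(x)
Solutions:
 v(x) = C1*exp(-3^(1/8)*x) + C2*exp(3^(1/8)*x) + C3*sin(3^(1/8)*x) + C4*cos(3^(1/8)*x)


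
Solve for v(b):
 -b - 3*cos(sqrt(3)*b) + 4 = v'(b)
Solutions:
 v(b) = C1 - b^2/2 + 4*b - sqrt(3)*sin(sqrt(3)*b)


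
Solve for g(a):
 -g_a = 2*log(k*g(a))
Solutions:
 li(k*g(a))/k = C1 - 2*a


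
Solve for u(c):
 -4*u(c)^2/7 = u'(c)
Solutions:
 u(c) = 7/(C1 + 4*c)


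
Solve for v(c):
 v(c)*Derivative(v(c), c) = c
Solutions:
 v(c) = -sqrt(C1 + c^2)
 v(c) = sqrt(C1 + c^2)


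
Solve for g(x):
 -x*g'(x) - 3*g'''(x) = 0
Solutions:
 g(x) = C1 + Integral(C2*airyai(-3^(2/3)*x/3) + C3*airybi(-3^(2/3)*x/3), x)


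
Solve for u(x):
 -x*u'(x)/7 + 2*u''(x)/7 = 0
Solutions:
 u(x) = C1 + C2*erfi(x/2)


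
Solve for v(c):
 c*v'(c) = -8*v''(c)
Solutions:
 v(c) = C1 + C2*erf(c/4)


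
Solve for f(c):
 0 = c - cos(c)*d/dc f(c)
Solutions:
 f(c) = C1 + Integral(c/cos(c), c)


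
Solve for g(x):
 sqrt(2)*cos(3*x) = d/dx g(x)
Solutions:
 g(x) = C1 + sqrt(2)*sin(3*x)/3


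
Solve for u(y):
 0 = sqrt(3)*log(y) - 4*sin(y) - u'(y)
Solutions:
 u(y) = C1 + sqrt(3)*y*(log(y) - 1) + 4*cos(y)


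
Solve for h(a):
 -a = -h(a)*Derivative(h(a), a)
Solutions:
 h(a) = -sqrt(C1 + a^2)
 h(a) = sqrt(C1 + a^2)


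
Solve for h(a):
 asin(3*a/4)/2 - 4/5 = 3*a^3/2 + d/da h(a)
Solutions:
 h(a) = C1 - 3*a^4/8 + a*asin(3*a/4)/2 - 4*a/5 + sqrt(16 - 9*a^2)/6


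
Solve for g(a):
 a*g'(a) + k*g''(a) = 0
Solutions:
 g(a) = C1 + C2*sqrt(k)*erf(sqrt(2)*a*sqrt(1/k)/2)


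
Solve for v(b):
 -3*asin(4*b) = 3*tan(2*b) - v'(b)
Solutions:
 v(b) = C1 + 3*b*asin(4*b) + 3*sqrt(1 - 16*b^2)/4 - 3*log(cos(2*b))/2


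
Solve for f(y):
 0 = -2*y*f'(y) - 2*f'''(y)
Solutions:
 f(y) = C1 + Integral(C2*airyai(-y) + C3*airybi(-y), y)


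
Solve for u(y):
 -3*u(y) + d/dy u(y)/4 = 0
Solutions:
 u(y) = C1*exp(12*y)


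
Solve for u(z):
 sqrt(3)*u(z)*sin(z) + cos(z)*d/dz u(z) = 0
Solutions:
 u(z) = C1*cos(z)^(sqrt(3))


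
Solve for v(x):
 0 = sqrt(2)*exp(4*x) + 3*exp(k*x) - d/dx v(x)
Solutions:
 v(x) = C1 + sqrt(2)*exp(4*x)/4 + 3*exp(k*x)/k


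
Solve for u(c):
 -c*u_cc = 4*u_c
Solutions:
 u(c) = C1 + C2/c^3


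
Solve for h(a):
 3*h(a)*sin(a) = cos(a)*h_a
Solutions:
 h(a) = C1/cos(a)^3


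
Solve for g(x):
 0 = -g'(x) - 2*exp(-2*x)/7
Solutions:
 g(x) = C1 + exp(-2*x)/7


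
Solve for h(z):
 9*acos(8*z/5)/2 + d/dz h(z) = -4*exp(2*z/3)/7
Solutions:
 h(z) = C1 - 9*z*acos(8*z/5)/2 + 9*sqrt(25 - 64*z^2)/16 - 6*exp(2*z/3)/7


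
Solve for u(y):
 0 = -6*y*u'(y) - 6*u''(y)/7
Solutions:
 u(y) = C1 + C2*erf(sqrt(14)*y/2)


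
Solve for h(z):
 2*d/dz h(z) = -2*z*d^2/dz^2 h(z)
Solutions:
 h(z) = C1 + C2*log(z)


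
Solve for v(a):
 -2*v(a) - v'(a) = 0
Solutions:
 v(a) = C1*exp(-2*a)


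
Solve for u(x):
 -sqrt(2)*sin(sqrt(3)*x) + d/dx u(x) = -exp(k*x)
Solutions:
 u(x) = C1 - sqrt(6)*cos(sqrt(3)*x)/3 - exp(k*x)/k


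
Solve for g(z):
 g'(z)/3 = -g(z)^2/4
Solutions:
 g(z) = 4/(C1 + 3*z)


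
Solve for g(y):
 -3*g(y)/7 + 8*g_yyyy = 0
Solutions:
 g(y) = C1*exp(-2058^(1/4)*y/14) + C2*exp(2058^(1/4)*y/14) + C3*sin(2058^(1/4)*y/14) + C4*cos(2058^(1/4)*y/14)


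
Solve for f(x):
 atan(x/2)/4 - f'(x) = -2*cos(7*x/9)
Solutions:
 f(x) = C1 + x*atan(x/2)/4 - log(x^2 + 4)/4 + 18*sin(7*x/9)/7


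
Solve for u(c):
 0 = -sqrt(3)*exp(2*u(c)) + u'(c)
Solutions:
 u(c) = log(-sqrt(-1/(C1 + sqrt(3)*c))) - log(2)/2
 u(c) = log(-1/(C1 + sqrt(3)*c))/2 - log(2)/2


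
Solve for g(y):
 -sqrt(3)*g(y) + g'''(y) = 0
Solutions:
 g(y) = C3*exp(3^(1/6)*y) + (C1*sin(3^(2/3)*y/2) + C2*cos(3^(2/3)*y/2))*exp(-3^(1/6)*y/2)


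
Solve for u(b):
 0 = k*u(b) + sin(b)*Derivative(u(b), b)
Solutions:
 u(b) = C1*exp(k*(-log(cos(b) - 1) + log(cos(b) + 1))/2)


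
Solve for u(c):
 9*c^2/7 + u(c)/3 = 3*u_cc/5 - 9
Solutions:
 u(c) = C1*exp(-sqrt(5)*c/3) + C2*exp(sqrt(5)*c/3) - 27*c^2/7 - 1431/35


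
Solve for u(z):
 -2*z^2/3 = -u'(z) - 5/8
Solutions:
 u(z) = C1 + 2*z^3/9 - 5*z/8


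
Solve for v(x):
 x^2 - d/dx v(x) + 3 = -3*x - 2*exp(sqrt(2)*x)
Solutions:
 v(x) = C1 + x^3/3 + 3*x^2/2 + 3*x + sqrt(2)*exp(sqrt(2)*x)


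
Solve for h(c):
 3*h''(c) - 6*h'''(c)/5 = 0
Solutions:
 h(c) = C1 + C2*c + C3*exp(5*c/2)


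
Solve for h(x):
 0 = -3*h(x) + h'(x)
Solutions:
 h(x) = C1*exp(3*x)


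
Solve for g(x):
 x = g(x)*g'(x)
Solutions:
 g(x) = -sqrt(C1 + x^2)
 g(x) = sqrt(C1 + x^2)


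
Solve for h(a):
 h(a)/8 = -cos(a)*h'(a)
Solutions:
 h(a) = C1*(sin(a) - 1)^(1/16)/(sin(a) + 1)^(1/16)


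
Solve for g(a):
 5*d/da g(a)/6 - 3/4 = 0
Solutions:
 g(a) = C1 + 9*a/10


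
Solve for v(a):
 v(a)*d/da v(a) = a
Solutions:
 v(a) = -sqrt(C1 + a^2)
 v(a) = sqrt(C1 + a^2)


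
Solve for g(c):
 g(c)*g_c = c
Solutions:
 g(c) = -sqrt(C1 + c^2)
 g(c) = sqrt(C1 + c^2)


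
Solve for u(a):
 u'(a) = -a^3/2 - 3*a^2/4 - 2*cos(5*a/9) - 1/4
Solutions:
 u(a) = C1 - a^4/8 - a^3/4 - a/4 - 18*sin(5*a/9)/5


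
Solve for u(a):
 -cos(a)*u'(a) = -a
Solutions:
 u(a) = C1 + Integral(a/cos(a), a)


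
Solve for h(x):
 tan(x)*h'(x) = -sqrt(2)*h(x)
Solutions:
 h(x) = C1/sin(x)^(sqrt(2))


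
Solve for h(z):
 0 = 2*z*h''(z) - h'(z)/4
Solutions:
 h(z) = C1 + C2*z^(9/8)


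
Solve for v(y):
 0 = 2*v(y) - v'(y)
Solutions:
 v(y) = C1*exp(2*y)


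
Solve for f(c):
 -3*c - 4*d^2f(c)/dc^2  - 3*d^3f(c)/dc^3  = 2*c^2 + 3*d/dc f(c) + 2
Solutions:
 f(c) = C1 - 2*c^3/9 + 7*c^2/18 - 10*c/27 + (C2*sin(sqrt(5)*c/3) + C3*cos(sqrt(5)*c/3))*exp(-2*c/3)


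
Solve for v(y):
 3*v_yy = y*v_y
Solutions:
 v(y) = C1 + C2*erfi(sqrt(6)*y/6)


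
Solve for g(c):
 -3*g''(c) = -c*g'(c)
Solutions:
 g(c) = C1 + C2*erfi(sqrt(6)*c/6)


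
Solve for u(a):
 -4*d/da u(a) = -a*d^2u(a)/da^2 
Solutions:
 u(a) = C1 + C2*a^5


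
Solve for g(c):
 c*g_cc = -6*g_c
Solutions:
 g(c) = C1 + C2/c^5


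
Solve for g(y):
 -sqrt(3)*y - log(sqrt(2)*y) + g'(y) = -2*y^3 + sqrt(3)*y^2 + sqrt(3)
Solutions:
 g(y) = C1 - y^4/2 + sqrt(3)*y^3/3 + sqrt(3)*y^2/2 + y*log(y) - y + y*log(2)/2 + sqrt(3)*y


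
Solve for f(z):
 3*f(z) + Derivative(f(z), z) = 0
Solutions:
 f(z) = C1*exp(-3*z)


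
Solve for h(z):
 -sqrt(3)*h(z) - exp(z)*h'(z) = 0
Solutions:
 h(z) = C1*exp(sqrt(3)*exp(-z))


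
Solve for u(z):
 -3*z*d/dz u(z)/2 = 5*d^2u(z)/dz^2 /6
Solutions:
 u(z) = C1 + C2*erf(3*sqrt(10)*z/10)


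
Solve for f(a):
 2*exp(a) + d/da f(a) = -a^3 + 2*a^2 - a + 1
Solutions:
 f(a) = C1 - a^4/4 + 2*a^3/3 - a^2/2 + a - 2*exp(a)


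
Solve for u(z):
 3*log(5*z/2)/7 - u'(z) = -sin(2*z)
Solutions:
 u(z) = C1 + 3*z*log(z)/7 - 3*z/7 - 3*z*log(2)/7 + 3*z*log(5)/7 - cos(2*z)/2


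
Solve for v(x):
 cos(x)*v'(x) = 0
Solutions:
 v(x) = C1


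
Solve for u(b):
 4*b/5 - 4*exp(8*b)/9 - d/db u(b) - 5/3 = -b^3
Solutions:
 u(b) = C1 + b^4/4 + 2*b^2/5 - 5*b/3 - exp(8*b)/18


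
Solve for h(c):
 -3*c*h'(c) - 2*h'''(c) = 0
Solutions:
 h(c) = C1 + Integral(C2*airyai(-2^(2/3)*3^(1/3)*c/2) + C3*airybi(-2^(2/3)*3^(1/3)*c/2), c)


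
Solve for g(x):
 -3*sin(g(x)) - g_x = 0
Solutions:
 g(x) = -acos((-C1 - exp(6*x))/(C1 - exp(6*x))) + 2*pi
 g(x) = acos((-C1 - exp(6*x))/(C1 - exp(6*x)))


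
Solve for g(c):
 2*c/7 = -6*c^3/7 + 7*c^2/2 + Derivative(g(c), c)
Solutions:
 g(c) = C1 + 3*c^4/14 - 7*c^3/6 + c^2/7


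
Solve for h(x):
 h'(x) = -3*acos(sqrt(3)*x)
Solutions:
 h(x) = C1 - 3*x*acos(sqrt(3)*x) + sqrt(3)*sqrt(1 - 3*x^2)


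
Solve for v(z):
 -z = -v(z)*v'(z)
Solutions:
 v(z) = -sqrt(C1 + z^2)
 v(z) = sqrt(C1 + z^2)


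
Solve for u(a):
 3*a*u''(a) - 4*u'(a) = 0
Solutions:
 u(a) = C1 + C2*a^(7/3)


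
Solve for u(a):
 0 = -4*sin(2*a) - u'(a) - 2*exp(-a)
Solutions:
 u(a) = C1 + 2*cos(2*a) + 2*exp(-a)


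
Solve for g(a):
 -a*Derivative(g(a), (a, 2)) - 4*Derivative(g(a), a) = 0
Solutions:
 g(a) = C1 + C2/a^3


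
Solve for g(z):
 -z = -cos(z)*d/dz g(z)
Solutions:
 g(z) = C1 + Integral(z/cos(z), z)


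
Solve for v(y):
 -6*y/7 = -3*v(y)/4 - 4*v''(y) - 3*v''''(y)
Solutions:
 v(y) = C1*sin(sqrt(6)*y*sqrt(4 - sqrt(7))/6) + C2*sin(sqrt(6)*y*sqrt(sqrt(7) + 4)/6) + C3*cos(sqrt(6)*y*sqrt(4 - sqrt(7))/6) + C4*cos(sqrt(6)*y*sqrt(sqrt(7) + 4)/6) + 8*y/7


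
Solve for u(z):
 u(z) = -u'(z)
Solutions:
 u(z) = C1*exp(-z)
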